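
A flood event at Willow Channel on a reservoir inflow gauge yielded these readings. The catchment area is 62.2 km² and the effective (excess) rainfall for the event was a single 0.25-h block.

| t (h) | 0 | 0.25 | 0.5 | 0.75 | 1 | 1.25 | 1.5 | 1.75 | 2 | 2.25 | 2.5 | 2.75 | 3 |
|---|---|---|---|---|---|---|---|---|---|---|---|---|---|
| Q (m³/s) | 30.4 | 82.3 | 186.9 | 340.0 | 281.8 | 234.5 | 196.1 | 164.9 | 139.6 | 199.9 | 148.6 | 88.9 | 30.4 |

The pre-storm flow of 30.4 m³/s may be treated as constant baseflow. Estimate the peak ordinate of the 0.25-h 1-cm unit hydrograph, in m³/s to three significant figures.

Direct runoff: 0.0, 51.9, 156.5, 309.6, 251.4, 204.1, 165.7, 134.5, 109.2, 169.5, 118.2, 58.5, 0.0 m³/s; ΣQ_DR = 1729 m³/s, peak = 309.6 m³/s.
Runoff depth d = ΣQ_DR·Δt / A = 1729 × 900 / (62.2 km²) = 25.02 mm.
The 1-cm UH is the DRH scaled by (10 mm)/d, so U_p = 309.6 × 10/25.02 = 124 m³/s.

U_p ≈ 124 m³/s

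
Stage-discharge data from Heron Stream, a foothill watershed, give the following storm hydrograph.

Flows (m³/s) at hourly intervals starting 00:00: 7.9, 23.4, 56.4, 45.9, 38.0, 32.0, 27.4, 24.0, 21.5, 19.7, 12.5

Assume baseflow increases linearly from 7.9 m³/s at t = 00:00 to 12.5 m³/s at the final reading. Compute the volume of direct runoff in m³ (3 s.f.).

Direct-runoff ordinates (Q − Q_b): 0.00, 15.04, 47.58, 36.62, 28.26, 21.80, 16.74, 12.88, 9.92, 7.66, 0.00 m³/s.
ΣQ_DR = 196.5 m³/s.
With Δt = 1 h = 3600 s, V = ΣQ_DR · Δt = 196.5 × 3600 = 7.07 × 10^5 m³.

V ≈ 7.07 × 10^5 m³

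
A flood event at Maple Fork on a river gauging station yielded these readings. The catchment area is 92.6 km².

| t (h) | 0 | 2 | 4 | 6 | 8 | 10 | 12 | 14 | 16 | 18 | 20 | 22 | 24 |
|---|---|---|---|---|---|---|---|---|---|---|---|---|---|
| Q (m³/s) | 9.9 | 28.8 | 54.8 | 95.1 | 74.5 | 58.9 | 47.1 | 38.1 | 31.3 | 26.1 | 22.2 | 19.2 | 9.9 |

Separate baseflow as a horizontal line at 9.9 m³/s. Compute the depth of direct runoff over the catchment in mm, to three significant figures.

d ≈ 30.1 mm

Direct runoff: 0.0, 18.9, 44.9, 85.2, 64.6, 49.0, 37.2, 28.2, 21.4, 16.2, 12.3, 9.3, 0.0 m³/s; ΣQ_DR = 387.2 m³/s.
V = ΣQ_DR · Δt = 387.2 × 7200 s = 2.788 × 10^6 m³.
Over A = 92.6 km², depth = V / A = 30.1 mm.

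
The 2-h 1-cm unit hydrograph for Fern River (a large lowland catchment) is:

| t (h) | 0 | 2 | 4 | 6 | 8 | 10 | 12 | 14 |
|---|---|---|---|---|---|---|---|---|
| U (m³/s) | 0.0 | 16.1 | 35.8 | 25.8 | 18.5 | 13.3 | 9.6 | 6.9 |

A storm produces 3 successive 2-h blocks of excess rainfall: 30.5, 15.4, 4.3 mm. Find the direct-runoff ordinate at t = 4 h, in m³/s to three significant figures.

By discrete convolution, Q_j = Σ (P_i / 10 mm) · U_{j−i}.
At t = 4 h (j=2): Q = (30.5/10)·35.8 + (15.4/10)·16.1 + (4.3/10)·0.0 = 134 m³/s.

Q ≈ 134 m³/s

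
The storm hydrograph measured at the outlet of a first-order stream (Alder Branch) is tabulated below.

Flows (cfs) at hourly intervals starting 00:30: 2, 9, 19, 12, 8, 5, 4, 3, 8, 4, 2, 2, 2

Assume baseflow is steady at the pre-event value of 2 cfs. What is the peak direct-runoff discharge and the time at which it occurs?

Subtracting baseflow gives direct-runoff ordinates: 0.0, 7.0, 17.0, 10.0, 6.0, 3.0, 2.0, 1.0, 6.0, 2.0, 0.0, 0.0, 0.0 cfs.
The maximum is 17.0 cfs, occurring at the reading for t = 02:30.

Q_p = 17.0 cfs at t = 02:30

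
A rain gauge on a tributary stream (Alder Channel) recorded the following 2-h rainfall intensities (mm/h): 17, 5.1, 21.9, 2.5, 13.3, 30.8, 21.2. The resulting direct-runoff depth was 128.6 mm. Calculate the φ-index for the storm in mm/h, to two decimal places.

φ ≈ 7.98 mm/h

Only the 5 blocks with intensity above φ contribute runoff: 17, 21.9, 13.3, 30.8, 21.2 mm/h.
Σ(I−φ)·Δt = d  ⇒  (17+21.9+13.3+30.8+21.2 − 5φ)·2 = 128.6
φ = (104.2 − 128.6/2) / 5 = 7.98 mm/h.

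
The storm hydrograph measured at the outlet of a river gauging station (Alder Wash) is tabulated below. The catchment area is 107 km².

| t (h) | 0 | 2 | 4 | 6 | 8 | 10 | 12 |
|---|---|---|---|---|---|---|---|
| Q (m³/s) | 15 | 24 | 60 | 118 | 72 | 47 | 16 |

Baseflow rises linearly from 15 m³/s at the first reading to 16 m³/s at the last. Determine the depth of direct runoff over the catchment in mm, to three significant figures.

d ≈ 16.4 mm

Direct runoff: 0.00, 8.83, 44.67, 102.50, 56.33, 31.17, 0.00 m³/s; ΣQ_DR = 243.5 m³/s.
V = ΣQ_DR · Δt = 243.5 × 7200 s = 1.753 × 10^6 m³.
Over A = 107 km², depth = V / A = 16.4 mm.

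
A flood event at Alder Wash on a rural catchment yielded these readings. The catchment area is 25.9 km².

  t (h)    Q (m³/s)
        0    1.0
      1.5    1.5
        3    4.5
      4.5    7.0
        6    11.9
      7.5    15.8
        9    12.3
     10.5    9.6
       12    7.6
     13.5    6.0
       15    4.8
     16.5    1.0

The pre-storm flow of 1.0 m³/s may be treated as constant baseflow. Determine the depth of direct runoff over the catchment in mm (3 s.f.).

d ≈ 14.8 mm

Direct runoff: 0.0, 0.5, 3.5, 6.0, 10.9, 14.8, 11.3, 8.6, 6.6, 5.0, 3.8, 0.0 m³/s; ΣQ_DR = 71.00 m³/s.
V = ΣQ_DR · Δt = 71.00 × 5400 s = 3.834 × 10^5 m³.
Over A = 25.9 km², depth = V / A = 14.8 mm.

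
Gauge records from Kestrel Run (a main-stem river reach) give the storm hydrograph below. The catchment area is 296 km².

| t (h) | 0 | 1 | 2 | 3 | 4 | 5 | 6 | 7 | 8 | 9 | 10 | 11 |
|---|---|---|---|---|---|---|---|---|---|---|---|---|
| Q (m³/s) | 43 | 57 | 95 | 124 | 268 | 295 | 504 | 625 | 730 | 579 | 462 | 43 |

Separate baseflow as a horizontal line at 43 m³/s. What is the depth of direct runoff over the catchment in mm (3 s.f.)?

Direct runoff: 0.0, 14.0, 52.0, 81.0, 225.0, 252.0, 461.0, 582.0, 687.0, 536.0, 419.0, 0.0 m³/s; ΣQ_DR = 3309 m³/s.
V = ΣQ_DR · Δt = 3309 × 3600 s = 1.191 × 10^7 m³.
Over A = 296 km², depth = V / A = 40.2 mm.

d ≈ 40.2 mm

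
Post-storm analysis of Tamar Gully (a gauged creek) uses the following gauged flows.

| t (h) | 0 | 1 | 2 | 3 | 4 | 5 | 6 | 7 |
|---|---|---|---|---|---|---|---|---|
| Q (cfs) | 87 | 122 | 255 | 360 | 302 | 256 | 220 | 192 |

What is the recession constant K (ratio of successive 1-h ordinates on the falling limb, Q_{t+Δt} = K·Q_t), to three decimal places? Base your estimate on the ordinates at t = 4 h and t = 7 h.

K ≈ 0.860

Using the recession-limb readings at t = 4 h and t = 7 h: Q falls from 302 to 192 cfs over 3 intervals.
K = (Q₂/Q₁)^(1/3) = (192/302)^(1/3) = 0.860.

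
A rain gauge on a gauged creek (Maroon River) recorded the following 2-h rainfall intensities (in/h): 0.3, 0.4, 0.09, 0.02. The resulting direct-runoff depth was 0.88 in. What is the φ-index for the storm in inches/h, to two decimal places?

Only the 2 blocks with intensity above φ contribute runoff: 0.3, 0.4 in/h.
Σ(I−φ)·Δt = d  ⇒  (0.3+0.4 − 2φ)·2 = 0.88
φ = (0.7000 − 0.88/2) / 2 = 0.13 in/h.

φ ≈ 0.13 in/h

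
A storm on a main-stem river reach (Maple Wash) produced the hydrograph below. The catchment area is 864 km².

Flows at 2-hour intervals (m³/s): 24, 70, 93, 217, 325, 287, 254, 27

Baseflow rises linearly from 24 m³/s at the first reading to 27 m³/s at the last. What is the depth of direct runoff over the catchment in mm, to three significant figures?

d ≈ 9.11 mm

Direct runoff: 0.00, 45.57, 68.14, 191.71, 299.29, 260.86, 227.43, 0.00 m³/s; ΣQ_DR = 1093 m³/s.
V = ΣQ_DR · Δt = 1093 × 7200 s = 7.870 × 10^6 m³.
Over A = 864 km², depth = V / A = 9.11 mm.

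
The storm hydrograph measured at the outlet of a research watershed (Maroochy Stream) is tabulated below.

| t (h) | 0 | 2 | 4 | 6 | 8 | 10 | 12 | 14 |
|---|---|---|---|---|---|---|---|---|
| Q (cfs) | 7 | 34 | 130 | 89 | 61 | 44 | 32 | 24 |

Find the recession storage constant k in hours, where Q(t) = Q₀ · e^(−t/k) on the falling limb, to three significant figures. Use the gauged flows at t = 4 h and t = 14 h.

k ≈ 5.92 h

On the falling limb, Q drops from 130 to 24 cfs between t = 4 h and t = 14 h (Δt = 10 h).
k = −Δt / ln(Q₂/Q₁) = −10 / ln(24/130) = 5.92 h.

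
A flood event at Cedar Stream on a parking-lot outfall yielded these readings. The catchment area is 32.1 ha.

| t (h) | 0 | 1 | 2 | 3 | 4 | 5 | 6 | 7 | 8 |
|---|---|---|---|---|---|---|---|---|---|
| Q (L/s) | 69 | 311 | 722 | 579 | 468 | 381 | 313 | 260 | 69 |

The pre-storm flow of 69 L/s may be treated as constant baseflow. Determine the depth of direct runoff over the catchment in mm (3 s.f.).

d ≈ 28.6 mm

Direct runoff: 0.0, 242.0, 653.0, 510.0, 399.0, 312.0, 244.0, 191.0, 0.0 L/s; ΣQ_DR = 2551 L/s.
V = ΣQ_DR · Δt = 2551 × 3600 s = 9.184 × 10^6 L.
Over A = 32.1 ha, depth = V / A = 28.6 mm.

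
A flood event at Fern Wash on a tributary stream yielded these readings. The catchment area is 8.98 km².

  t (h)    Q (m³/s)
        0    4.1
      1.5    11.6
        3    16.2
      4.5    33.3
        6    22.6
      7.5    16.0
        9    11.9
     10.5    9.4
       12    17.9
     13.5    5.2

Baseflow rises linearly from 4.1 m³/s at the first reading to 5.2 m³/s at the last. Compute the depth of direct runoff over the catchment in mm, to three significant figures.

d ≈ 61.2 mm

Direct runoff: 0.00, 7.38, 11.86, 28.83, 18.01, 11.29, 7.07, 4.44, 12.82, 0.00 m³/s; ΣQ_DR = 101.7 m³/s.
V = ΣQ_DR · Δt = 101.7 × 5400 s = 5.492 × 10^5 m³.
Over A = 8.98 km², depth = V / A = 61.2 mm.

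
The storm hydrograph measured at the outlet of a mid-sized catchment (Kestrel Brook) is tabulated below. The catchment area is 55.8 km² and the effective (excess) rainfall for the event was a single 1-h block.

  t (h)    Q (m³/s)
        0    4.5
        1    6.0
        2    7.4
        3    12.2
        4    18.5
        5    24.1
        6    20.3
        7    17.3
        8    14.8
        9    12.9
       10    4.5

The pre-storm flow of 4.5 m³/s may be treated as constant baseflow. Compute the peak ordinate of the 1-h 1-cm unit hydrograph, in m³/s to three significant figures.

U_p ≈ 32.7 m³/s

Direct runoff: 0.0, 1.5, 2.9, 7.7, 14.0, 19.6, 15.8, 12.8, 10.3, 8.4, 0.0 m³/s; ΣQ_DR = 93.00 m³/s, peak = 19.6 m³/s.
Runoff depth d = ΣQ_DR·Δt / A = 93.00 × 3600 / (55.8 km²) = 6.000 mm.
The 1-cm UH is the DRH scaled by (10 mm)/d, so U_p = 19.6 × 10/6.000 = 32.7 m³/s.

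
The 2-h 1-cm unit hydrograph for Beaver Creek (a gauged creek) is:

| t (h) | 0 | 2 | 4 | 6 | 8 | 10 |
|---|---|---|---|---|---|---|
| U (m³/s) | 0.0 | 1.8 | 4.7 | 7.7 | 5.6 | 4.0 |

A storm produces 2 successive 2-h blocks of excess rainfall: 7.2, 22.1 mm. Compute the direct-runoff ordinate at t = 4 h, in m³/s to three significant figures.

By discrete convolution, Q_j = Σ (P_i / 10 mm) · U_{j−i}.
At t = 4 h (j=2): Q = (7.2/10)·4.7 + (22.1/10)·1.8 = 7.36 m³/s.

Q ≈ 7.36 m³/s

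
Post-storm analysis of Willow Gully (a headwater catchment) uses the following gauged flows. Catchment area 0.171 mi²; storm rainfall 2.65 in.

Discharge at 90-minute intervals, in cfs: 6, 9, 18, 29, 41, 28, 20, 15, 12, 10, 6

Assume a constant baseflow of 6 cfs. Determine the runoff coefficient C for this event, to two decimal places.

C ≈ 0.66

ΣQ_DR = 128.0 cfs; V = ΣQ_DR·Δt = 6.912 × 10^5 ft³.
Runoff depth d = V / A = 1.740 in.
C = d / P = 1.740 / 2.65 = 0.66.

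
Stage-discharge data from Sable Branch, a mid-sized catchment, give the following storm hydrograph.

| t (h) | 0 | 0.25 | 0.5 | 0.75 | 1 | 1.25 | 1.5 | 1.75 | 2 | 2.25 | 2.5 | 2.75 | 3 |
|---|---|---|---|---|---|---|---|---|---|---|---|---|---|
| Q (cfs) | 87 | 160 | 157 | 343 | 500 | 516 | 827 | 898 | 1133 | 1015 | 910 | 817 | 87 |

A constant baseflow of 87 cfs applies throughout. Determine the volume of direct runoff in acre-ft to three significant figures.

Direct-runoff ordinates (Q − Q_b): 0.0, 73.0, 70.0, 256.0, 413.0, 429.0, 740.0, 811.0, 1046.0, 928.0, 823.0, 730.0, 0.0 cfs.
ΣQ_DR = 6319 cfs.
With Δt = 0.25 h = 900 s, V = ΣQ_DR · Δt = 6319 × 900 = 5.69 × 10^6 ft³ = 131 acre-ft.

V ≈ 131 acre-ft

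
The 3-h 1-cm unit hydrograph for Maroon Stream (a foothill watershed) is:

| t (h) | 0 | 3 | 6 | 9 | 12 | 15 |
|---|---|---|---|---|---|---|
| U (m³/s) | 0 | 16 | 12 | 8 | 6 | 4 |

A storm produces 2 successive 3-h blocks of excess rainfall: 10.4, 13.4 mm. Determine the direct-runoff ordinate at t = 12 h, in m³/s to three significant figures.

By discrete convolution, Q_j = Σ (P_i / 10 mm) · U_{j−i}.
At t = 12 h (j=4): Q = (10.4/10)·6 + (13.4/10)·8 = 17.0 m³/s.

Q ≈ 17.0 m³/s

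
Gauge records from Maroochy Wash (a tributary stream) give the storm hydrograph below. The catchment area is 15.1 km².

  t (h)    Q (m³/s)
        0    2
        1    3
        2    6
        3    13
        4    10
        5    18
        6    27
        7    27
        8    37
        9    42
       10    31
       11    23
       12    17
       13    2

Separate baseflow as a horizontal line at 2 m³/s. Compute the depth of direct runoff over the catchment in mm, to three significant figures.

d ≈ 54.8 mm

Direct runoff: 0.0, 1.0, 4.0, 11.0, 8.0, 16.0, 25.0, 25.0, 35.0, 40.0, 29.0, 21.0, 15.0, 0.0 m³/s; ΣQ_DR = 230.0 m³/s.
V = ΣQ_DR · Δt = 230.0 × 3600 s = 8.280 × 10^5 m³.
Over A = 15.1 km², depth = V / A = 54.8 mm.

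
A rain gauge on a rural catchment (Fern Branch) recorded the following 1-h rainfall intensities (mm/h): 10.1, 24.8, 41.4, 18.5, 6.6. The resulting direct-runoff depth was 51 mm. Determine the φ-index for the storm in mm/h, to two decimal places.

φ ≈ 11.23 mm/h

Only the 3 blocks with intensity above φ contribute runoff: 24.8, 41.4, 18.5 mm/h.
Σ(I−φ)·Δt = d  ⇒  (24.8+41.4+18.5 − 3φ)·1 = 51
φ = (84.70 − 51/1) / 3 = 11.23 mm/h.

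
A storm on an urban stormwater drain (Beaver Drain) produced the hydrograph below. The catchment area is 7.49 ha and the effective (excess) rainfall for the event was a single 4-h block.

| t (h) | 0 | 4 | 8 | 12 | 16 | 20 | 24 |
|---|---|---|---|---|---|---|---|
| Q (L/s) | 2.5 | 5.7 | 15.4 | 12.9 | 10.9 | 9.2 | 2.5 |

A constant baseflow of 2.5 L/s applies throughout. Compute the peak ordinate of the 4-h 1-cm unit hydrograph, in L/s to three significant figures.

U_p ≈ 16.1 L/s

Direct runoff: 0.0, 3.2, 12.9, 10.4, 8.4, 6.7, 0.0 L/s; ΣQ_DR = 41.60 L/s, peak = 12.9 L/s.
Runoff depth d = ΣQ_DR·Δt / A = 41.60 × 14400 / (7.49 ha) = 7.998 mm.
The 1-cm UH is the DRH scaled by (10 mm)/d, so U_p = 12.9 × 10/7.998 = 16.1 L/s.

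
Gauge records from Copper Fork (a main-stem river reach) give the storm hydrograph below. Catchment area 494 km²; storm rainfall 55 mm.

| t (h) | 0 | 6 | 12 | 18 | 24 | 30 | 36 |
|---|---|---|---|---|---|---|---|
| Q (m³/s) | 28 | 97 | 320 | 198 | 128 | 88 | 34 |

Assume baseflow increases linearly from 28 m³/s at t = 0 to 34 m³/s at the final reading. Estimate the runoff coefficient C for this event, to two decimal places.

ΣQ_DR = 676.0 m³/s; V = ΣQ_DR·Δt = 1.460 × 10^7 m³.
Runoff depth d = V / A = 29.56 mm.
C = d / P = 29.56 / 55 = 0.54.

C ≈ 0.54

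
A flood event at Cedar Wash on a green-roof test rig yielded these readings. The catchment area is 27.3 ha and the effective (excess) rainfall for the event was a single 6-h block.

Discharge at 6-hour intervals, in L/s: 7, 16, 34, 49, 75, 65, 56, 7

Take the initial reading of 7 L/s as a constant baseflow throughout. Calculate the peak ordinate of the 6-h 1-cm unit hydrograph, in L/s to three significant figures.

U_p ≈ 34.0 L/s

Direct runoff: 0.0, 9.0, 27.0, 42.0, 68.0, 58.0, 49.0, 0.0 L/s; ΣQ_DR = 253.0 L/s, peak = 68.0 L/s.
Runoff depth d = ΣQ_DR·Δt / A = 253.0 × 21600 / (27.3 ha) = 20.02 mm.
The 1-cm UH is the DRH scaled by (10 mm)/d, so U_p = 68.0 × 10/20.02 = 34.0 L/s.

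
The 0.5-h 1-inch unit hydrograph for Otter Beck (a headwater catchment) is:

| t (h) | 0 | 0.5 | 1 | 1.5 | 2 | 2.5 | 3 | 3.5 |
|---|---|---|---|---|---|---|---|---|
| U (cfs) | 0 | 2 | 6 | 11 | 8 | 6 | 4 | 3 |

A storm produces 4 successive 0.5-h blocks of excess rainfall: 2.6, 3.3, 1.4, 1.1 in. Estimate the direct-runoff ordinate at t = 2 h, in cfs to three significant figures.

Q ≈ 67.7 cfs

By discrete convolution, Q_j = Σ (P_i / 1 in) · U_{j−i}.
At t = 2 h (j=4): Q = (2.6/1)·8 + (3.3/1)·11 + (1.4/1)·6 + (1.1/1)·2 = 67.7 cfs.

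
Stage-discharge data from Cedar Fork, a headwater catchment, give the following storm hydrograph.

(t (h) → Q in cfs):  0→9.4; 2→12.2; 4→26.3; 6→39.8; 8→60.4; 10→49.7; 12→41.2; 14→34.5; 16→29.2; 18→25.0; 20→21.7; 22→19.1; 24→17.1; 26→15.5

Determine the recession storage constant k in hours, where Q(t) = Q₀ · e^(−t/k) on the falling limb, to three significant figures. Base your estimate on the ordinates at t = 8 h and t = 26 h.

On the falling limb, Q drops from 60.4 to 15.5 cfs between t = 8 h and t = 26 h (Δt = 18 h).
k = −Δt / ln(Q₂/Q₁) = −18 / ln(15.5/60.4) = 13.2 h.

k ≈ 13.2 h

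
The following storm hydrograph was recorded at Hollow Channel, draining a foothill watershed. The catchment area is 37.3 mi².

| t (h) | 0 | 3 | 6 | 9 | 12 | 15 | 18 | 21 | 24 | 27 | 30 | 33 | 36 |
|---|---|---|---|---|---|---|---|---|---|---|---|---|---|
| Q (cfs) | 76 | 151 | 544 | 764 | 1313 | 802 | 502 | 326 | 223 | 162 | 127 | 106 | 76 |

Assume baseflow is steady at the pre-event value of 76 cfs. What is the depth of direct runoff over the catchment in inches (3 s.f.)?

Direct runoff: 0.0, 75.0, 468.0, 688.0, 1237.0, 726.0, 426.0, 250.0, 147.0, 86.0, 51.0, 30.0, 0.0 cfs; ΣQ_DR = 4184 cfs.
V = ΣQ_DR · Δt = 4184 × 10800 s = 4.519 × 10^7 ft³.
Over A = 37.3 mi², depth = V / A = 0.521 in.

d ≈ 0.521 in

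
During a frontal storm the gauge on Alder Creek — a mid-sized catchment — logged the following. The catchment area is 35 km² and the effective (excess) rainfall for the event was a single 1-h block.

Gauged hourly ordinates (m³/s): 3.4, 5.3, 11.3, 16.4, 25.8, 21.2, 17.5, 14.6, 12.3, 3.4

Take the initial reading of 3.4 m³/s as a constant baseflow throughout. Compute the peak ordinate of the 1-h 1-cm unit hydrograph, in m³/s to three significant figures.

U_p ≈ 22.4 m³/s

Direct runoff: 0.0, 1.9, 7.9, 13.0, 22.4, 17.8, 14.1, 11.2, 8.9, 0.0 m³/s; ΣQ_DR = 97.20 m³/s, peak = 22.4 m³/s.
Runoff depth d = ΣQ_DR·Δt / A = 97.20 × 3600 / (35 km²) = 9.998 mm.
The 1-cm UH is the DRH scaled by (10 mm)/d, so U_p = 22.4 × 10/9.998 = 22.4 m³/s.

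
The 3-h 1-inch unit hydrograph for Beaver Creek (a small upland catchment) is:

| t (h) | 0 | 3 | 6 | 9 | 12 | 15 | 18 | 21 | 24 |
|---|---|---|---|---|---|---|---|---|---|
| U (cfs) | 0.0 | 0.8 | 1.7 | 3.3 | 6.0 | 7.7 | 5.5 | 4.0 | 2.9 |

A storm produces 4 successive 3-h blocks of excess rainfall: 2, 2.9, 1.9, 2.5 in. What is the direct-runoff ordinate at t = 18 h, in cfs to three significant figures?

By discrete convolution, Q_j = Σ (P_i / 1 in) · U_{j−i}.
At t = 18 h (j=6): Q = (2/1)·5.5 + (2.9/1)·7.7 + (1.9/1)·6.0 + (2.5/1)·3.3 = 53.0 cfs.

Q ≈ 53.0 cfs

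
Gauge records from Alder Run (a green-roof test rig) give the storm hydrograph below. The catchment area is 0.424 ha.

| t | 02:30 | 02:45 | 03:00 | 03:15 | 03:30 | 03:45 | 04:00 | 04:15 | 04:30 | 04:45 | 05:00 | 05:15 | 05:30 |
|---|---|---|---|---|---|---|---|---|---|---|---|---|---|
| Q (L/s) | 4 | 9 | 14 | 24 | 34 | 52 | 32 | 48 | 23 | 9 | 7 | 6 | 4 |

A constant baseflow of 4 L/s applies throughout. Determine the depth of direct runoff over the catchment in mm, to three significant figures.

d ≈ 45.4 mm

Direct runoff: 0.0, 5.0, 10.0, 20.0, 30.0, 48.0, 28.0, 44.0, 19.0, 5.0, 3.0, 2.0, 0.0 L/s; ΣQ_DR = 214.0 L/s.
V = ΣQ_DR · Δt = 214.0 × 900 s = 1.926 × 10^5 L.
Over A = 0.424 ha, depth = V / A = 45.4 mm.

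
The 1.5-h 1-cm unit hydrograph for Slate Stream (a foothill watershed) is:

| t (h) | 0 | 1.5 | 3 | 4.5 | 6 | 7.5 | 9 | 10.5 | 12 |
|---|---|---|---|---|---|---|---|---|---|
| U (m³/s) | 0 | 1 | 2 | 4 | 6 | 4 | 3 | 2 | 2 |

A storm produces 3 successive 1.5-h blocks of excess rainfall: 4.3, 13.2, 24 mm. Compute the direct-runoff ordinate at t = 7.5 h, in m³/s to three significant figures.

By discrete convolution, Q_j = Σ (P_i / 10 mm) · U_{j−i}.
At t = 7.5 h (j=5): Q = (4.3/10)·4 + (13.2/10)·6 + (24/10)·4 = 19.2 m³/s.

Q ≈ 19.2 m³/s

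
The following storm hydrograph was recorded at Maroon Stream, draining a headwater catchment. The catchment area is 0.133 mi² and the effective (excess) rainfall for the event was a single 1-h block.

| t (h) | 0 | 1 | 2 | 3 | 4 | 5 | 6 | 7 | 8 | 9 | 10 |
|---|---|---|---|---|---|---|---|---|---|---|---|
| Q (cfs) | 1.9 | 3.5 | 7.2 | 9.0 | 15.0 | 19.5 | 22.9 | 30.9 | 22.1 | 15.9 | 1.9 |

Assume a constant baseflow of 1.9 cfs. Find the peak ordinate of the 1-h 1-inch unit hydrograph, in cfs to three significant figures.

Direct runoff: 0.0, 1.6, 5.3, 7.1, 13.1, 17.6, 21.0, 29.0, 20.2, 14.0, 0.0 cfs; ΣQ_DR = 128.9 cfs, peak = 29.0 cfs.
Runoff depth d = ΣQ_DR·Δt / A = 128.9 × 3600 / (0.133 mi²) = 1.502 in.
The 1-inch UH is the DRH scaled by (1 in)/d, so U_p = 29.0 × 1/1.502 = 19.3 cfs.

U_p ≈ 19.3 cfs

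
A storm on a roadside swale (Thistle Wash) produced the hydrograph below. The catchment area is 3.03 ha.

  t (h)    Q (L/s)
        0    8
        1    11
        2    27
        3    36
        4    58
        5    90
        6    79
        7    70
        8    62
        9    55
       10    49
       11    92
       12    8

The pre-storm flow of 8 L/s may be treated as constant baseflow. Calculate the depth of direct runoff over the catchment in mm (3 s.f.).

Direct runoff: 0.0, 3.0, 19.0, 28.0, 50.0, 82.0, 71.0, 62.0, 54.0, 47.0, 41.0, 84.0, 0.0 L/s; ΣQ_DR = 541.0 L/s.
V = ΣQ_DR · Δt = 541.0 × 3600 s = 1.948 × 10^6 L.
Over A = 3.03 ha, depth = V / A = 64.3 mm.

d ≈ 64.3 mm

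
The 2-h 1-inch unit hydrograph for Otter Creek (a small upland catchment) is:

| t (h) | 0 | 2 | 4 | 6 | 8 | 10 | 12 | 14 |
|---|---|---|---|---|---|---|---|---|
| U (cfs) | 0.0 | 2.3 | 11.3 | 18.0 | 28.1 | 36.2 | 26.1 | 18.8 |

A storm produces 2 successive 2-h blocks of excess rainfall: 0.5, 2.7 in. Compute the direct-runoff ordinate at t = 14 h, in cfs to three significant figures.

Q ≈ 79.9 cfs

By discrete convolution, Q_j = Σ (P_i / 1 in) · U_{j−i}.
At t = 14 h (j=7): Q = (0.5/1)·18.8 + (2.7/1)·26.1 = 79.9 cfs.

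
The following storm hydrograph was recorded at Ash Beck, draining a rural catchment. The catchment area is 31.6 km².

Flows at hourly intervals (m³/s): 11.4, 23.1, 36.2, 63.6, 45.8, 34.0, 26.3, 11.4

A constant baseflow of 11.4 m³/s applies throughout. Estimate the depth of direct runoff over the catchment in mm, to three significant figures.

d ≈ 18.3 mm

Direct runoff: 0.0, 11.7, 24.8, 52.2, 34.4, 22.6, 14.9, 0.0 m³/s; ΣQ_DR = 160.6 m³/s.
V = ΣQ_DR · Δt = 160.6 × 3600 s = 5.782 × 10^5 m³.
Over A = 31.6 km², depth = V / A = 18.3 mm.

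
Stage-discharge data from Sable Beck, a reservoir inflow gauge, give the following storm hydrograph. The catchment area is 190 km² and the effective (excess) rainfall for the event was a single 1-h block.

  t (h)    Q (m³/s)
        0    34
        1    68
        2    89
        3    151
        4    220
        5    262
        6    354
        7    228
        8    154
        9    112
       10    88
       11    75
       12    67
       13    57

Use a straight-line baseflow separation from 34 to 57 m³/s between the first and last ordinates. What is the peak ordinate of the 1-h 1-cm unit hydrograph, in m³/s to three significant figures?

Direct runoff: 0.00, 32.23, 51.46, 111.69, 178.92, 219.15, 309.38, 181.62, 105.85, 62.08, 36.31, 21.54, 11.77, 0.00 m³/s; ΣQ_DR = 1322 m³/s, peak = 309.38 m³/s.
Runoff depth d = ΣQ_DR·Δt / A = 1322 × 3600 / (190 km²) = 25.05 mm.
The 1-cm UH is the DRH scaled by (10 mm)/d, so U_p = 309.38 × 10/25.05 = 124 m³/s.

U_p ≈ 124 m³/s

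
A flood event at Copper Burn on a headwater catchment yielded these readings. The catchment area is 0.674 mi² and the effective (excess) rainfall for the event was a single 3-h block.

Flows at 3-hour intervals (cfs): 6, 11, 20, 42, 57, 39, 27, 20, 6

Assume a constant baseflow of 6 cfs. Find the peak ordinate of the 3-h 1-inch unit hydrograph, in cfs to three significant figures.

U_p ≈ 42.5 cfs

Direct runoff: 0.0, 5.0, 14.0, 36.0, 51.0, 33.0, 21.0, 14.0, 0.0 cfs; ΣQ_DR = 174.0 cfs, peak = 51.0 cfs.
Runoff depth d = ΣQ_DR·Δt / A = 174.0 × 10800 / (0.674 mi²) = 1.200 in.
The 1-inch UH is the DRH scaled by (1 in)/d, so U_p = 51.0 × 1/1.200 = 42.5 cfs.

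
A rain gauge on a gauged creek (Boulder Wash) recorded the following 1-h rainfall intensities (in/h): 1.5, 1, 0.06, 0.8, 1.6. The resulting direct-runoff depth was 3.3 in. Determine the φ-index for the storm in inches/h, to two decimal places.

Only the 4 blocks with intensity above φ contribute runoff: 1.5, 1, 0.8, 1.6 in/h.
Σ(I−φ)·Δt = d  ⇒  (1.5+1+0.8+1.6 − 4φ)·1 = 3.3
φ = (4.900 − 3.3/1) / 4 = 0.40 in/h.

φ ≈ 0.40 in/h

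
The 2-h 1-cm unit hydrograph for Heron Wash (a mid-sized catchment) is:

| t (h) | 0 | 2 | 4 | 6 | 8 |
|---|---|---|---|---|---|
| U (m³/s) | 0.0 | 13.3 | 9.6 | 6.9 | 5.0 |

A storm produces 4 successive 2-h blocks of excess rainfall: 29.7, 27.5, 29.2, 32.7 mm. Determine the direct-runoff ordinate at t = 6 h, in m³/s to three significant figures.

By discrete convolution, Q_j = Σ (P_i / 10 mm) · U_{j−i}.
At t = 6 h (j=3): Q = (29.7/10)·6.9 + (27.5/10)·9.6 + (29.2/10)·13.3 + (32.7/10)·0.0 = 85.7 m³/s.

Q ≈ 85.7 m³/s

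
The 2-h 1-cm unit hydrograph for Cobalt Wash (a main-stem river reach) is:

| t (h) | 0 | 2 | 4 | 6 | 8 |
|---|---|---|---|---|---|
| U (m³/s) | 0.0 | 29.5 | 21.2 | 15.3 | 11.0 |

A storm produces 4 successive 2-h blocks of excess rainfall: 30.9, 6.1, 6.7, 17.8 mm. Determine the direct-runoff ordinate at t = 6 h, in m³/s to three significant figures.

Q ≈ 80.0 m³/s

By discrete convolution, Q_j = Σ (P_i / 10 mm) · U_{j−i}.
At t = 6 h (j=3): Q = (30.9/10)·15.3 + (6.1/10)·21.2 + (6.7/10)·29.5 + (17.8/10)·0.0 = 80.0 m³/s.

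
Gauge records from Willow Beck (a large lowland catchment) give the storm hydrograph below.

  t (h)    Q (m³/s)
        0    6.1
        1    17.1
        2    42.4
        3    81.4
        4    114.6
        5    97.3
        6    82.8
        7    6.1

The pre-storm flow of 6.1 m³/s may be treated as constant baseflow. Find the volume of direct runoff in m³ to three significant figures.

Direct-runoff ordinates (Q − Q_b): 0.0, 11.0, 36.3, 75.3, 108.5, 91.2, 76.7, 0.0 m³/s.
ΣQ_DR = 399.0 m³/s.
With Δt = 1 h = 3600 s, V = ΣQ_DR · Δt = 399.0 × 3600 = 1.44 × 10^6 m³.

V ≈ 1.44 × 10^6 m³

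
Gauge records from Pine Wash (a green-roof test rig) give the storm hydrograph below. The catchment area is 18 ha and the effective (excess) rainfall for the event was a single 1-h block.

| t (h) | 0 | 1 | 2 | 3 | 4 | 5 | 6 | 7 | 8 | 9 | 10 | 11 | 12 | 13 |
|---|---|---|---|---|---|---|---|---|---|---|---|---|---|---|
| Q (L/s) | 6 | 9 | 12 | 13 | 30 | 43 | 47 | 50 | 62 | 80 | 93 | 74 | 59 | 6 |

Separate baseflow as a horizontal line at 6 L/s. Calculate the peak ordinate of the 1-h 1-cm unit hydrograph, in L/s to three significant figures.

U_p ≈ 87.0 L/s

Direct runoff: 0.0, 3.0, 6.0, 7.0, 24.0, 37.0, 41.0, 44.0, 56.0, 74.0, 87.0, 68.0, 53.0, 0.0 L/s; ΣQ_DR = 500.0 L/s, peak = 87.0 L/s.
Runoff depth d = ΣQ_DR·Δt / A = 500.0 × 3600 / (18 ha) = 10.00 mm.
The 1-cm UH is the DRH scaled by (10 mm)/d, so U_p = 87.0 × 10/10.00 = 87.0 L/s.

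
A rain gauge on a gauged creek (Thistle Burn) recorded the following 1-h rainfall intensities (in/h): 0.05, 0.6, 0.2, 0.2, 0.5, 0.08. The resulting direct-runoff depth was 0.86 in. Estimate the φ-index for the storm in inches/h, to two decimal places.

φ ≈ 0.16 in/h

Only the 4 blocks with intensity above φ contribute runoff: 0.6, 0.2, 0.2, 0.5 in/h.
Σ(I−φ)·Δt = d  ⇒  (0.6+0.2+0.2+0.5 − 4φ)·1 = 0.86
φ = (1.500 − 0.86/1) / 4 = 0.16 in/h.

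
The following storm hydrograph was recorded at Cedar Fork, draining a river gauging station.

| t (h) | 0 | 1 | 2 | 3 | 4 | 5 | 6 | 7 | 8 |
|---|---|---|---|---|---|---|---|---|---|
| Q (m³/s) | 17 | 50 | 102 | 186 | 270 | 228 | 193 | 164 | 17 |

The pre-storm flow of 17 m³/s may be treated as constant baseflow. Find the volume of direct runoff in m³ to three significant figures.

V ≈ 3.87 × 10^6 m³

Direct-runoff ordinates (Q − Q_b): 0.0, 33.0, 85.0, 169.0, 253.0, 211.0, 176.0, 147.0, 0.0 m³/s.
ΣQ_DR = 1074 m³/s.
With Δt = 1 h = 3600 s, V = ΣQ_DR · Δt = 1074 × 3600 = 3.87 × 10^6 m³.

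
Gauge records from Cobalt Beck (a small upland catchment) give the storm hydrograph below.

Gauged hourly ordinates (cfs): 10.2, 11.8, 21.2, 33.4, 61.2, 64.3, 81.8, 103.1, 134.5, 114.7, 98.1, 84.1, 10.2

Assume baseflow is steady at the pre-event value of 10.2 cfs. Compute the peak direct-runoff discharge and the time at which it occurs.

Subtracting baseflow gives direct-runoff ordinates: 0.0, 1.6, 11.0, 23.2, 51.0, 54.1, 71.6, 92.9, 124.3, 104.5, 87.9, 73.9, 0.0 cfs.
The maximum is 124.3 cfs, occurring at the reading for t = 8 h.

Q_p = 124.3 cfs at t = 8 h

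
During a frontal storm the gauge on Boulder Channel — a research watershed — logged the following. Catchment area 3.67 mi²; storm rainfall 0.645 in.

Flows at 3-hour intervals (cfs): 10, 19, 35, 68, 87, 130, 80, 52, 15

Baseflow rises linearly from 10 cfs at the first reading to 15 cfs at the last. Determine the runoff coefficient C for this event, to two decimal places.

ΣQ_DR = 383.5 cfs; V = ΣQ_DR·Δt = 4.142 × 10^6 ft³.
Runoff depth d = V / A = 0.4858 in.
C = d / P = 0.4858 / 0.645 = 0.75.

C ≈ 0.75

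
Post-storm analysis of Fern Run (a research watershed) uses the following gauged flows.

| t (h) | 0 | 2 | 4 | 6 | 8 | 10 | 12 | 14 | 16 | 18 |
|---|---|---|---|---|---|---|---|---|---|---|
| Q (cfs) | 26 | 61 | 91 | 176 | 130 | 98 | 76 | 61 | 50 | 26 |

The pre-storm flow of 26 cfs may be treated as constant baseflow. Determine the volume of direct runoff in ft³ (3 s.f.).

Direct-runoff ordinates (Q − Q_b): 0.0, 35.0, 65.0, 150.0, 104.0, 72.0, 50.0, 35.0, 24.0, 0.0 cfs.
ΣQ_DR = 535.0 cfs.
With Δt = 2 h = 7200 s, V = ΣQ_DR · Δt = 535.0 × 7200 = 3.85 × 10^6 ft³.

V ≈ 3.85 × 10^6 ft³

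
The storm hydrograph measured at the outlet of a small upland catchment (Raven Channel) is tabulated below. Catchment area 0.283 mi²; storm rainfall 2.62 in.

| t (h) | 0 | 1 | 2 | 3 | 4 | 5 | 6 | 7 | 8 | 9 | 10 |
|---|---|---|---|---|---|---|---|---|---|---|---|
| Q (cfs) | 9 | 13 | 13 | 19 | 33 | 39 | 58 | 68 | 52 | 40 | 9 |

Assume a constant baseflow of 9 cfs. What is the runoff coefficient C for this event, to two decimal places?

C ≈ 0.53

ΣQ_DR = 254.0 cfs; V = ΣQ_DR·Δt = 9.144 × 10^5 ft³.
Runoff depth d = V / A = 1.391 in.
C = d / P = 1.391 / 2.62 = 0.53.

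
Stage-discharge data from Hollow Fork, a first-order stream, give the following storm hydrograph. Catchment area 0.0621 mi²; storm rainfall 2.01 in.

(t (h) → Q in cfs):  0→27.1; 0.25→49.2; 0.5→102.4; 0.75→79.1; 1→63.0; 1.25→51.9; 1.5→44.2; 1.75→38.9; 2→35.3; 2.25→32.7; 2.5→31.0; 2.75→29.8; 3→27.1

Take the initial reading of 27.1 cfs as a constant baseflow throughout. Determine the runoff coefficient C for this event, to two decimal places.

C ≈ 0.81

ΣQ_DR = 259.4 cfs; V = ΣQ_DR·Δt = 2.335 × 10^5 ft³.
Runoff depth d = V / A = 1.618 in.
C = d / P = 1.618 / 2.01 = 0.81.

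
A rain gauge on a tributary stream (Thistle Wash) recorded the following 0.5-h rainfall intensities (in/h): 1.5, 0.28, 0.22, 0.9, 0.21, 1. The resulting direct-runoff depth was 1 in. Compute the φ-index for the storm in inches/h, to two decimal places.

Only the 3 blocks with intensity above φ contribute runoff: 1.5, 0.9, 1 in/h.
Σ(I−φ)·Δt = d  ⇒  (1.5+0.9+1 − 3φ)·0.5 = 1
φ = (3.400 − 1/0.5) / 3 = 0.47 in/h.

φ ≈ 0.47 in/h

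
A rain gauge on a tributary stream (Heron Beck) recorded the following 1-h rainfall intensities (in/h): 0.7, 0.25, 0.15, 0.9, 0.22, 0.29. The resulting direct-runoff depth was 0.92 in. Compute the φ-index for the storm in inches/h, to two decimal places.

φ ≈ 0.34 in/h

Only the 2 blocks with intensity above φ contribute runoff: 0.7, 0.9 in/h.
Σ(I−φ)·Δt = d  ⇒  (0.7+0.9 − 2φ)·1 = 0.92
φ = (1.600 − 0.92/1) / 2 = 0.34 in/h.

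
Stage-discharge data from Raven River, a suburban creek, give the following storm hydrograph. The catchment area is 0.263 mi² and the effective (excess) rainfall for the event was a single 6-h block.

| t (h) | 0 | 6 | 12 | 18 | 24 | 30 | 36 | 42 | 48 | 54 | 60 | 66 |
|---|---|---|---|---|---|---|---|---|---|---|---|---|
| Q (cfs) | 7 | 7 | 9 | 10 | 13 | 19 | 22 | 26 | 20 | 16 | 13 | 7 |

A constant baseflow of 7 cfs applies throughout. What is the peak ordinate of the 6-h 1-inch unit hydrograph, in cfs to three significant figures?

Direct runoff: 0.0, 0.0, 2.0, 3.0, 6.0, 12.0, 15.0, 19.0, 13.0, 9.0, 6.0, 0.0 cfs; ΣQ_DR = 85.00 cfs, peak = 19.0 cfs.
Runoff depth d = ΣQ_DR·Δt / A = 85.00 × 21600 / (0.263 mi²) = 3.005 in.
The 1-inch UH is the DRH scaled by (1 in)/d, so U_p = 19.0 × 1/3.005 = 6.32 cfs.

U_p ≈ 6.32 cfs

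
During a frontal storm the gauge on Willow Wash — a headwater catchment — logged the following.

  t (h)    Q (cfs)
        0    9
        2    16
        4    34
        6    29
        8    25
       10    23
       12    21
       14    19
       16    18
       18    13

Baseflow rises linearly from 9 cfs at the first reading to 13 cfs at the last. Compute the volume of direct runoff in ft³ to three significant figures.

V ≈ 6.98 × 10^5 ft³

Direct-runoff ordinates (Q − Q_b): 0.00, 6.56, 24.11, 18.67, 14.22, 11.78, 9.33, 6.89, 5.44, 0.00 cfs.
ΣQ_DR = 97.00 cfs.
With Δt = 2 h = 7200 s, V = ΣQ_DR · Δt = 97.00 × 7200 = 6.98 × 10^5 ft³.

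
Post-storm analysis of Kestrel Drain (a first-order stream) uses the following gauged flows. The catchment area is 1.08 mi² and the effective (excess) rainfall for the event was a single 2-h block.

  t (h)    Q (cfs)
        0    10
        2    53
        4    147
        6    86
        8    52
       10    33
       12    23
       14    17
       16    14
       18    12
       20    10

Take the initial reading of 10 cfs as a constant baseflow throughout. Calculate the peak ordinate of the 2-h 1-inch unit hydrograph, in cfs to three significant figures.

U_p ≈ 138 cfs

Direct runoff: 0.0, 43.0, 137.0, 76.0, 42.0, 23.0, 13.0, 7.0, 4.0, 2.0, 0.0 cfs; ΣQ_DR = 347.0 cfs, peak = 137.0 cfs.
Runoff depth d = ΣQ_DR·Δt / A = 347.0 × 7200 / (1.08 mi²) = 0.9958 in.
The 1-inch UH is the DRH scaled by (1 in)/d, so U_p = 137.0 × 1/0.9958 = 138 cfs.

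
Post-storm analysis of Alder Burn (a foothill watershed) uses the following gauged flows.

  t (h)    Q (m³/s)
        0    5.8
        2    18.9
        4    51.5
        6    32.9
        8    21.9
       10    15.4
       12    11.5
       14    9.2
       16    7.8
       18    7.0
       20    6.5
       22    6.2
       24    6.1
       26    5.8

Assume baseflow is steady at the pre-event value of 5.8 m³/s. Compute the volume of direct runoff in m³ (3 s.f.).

Direct-runoff ordinates (Q − Q_b): 0.0, 13.1, 45.7, 27.1, 16.1, 9.6, 5.7, 3.4, 2.0, 1.2, 0.7, 0.4, 0.3, 0.0 m³/s.
ΣQ_DR = 125.3 m³/s.
With Δt = 2 h = 7200 s, V = ΣQ_DR · Δt = 125.3 × 7200 = 9.02 × 10^5 m³.

V ≈ 9.02 × 10^5 m³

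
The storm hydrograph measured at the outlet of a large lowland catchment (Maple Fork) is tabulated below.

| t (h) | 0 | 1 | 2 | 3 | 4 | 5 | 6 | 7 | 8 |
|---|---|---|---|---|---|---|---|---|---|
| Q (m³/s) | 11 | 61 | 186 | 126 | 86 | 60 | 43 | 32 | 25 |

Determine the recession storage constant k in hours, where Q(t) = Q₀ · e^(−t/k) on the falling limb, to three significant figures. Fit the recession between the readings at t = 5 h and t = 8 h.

On the falling limb, Q drops from 60 to 25 m³/s between t = 5 h and t = 8 h (Δt = 3 h).
k = −Δt / ln(Q₂/Q₁) = −3 / ln(25/60) = 3.43 h.

k ≈ 3.43 h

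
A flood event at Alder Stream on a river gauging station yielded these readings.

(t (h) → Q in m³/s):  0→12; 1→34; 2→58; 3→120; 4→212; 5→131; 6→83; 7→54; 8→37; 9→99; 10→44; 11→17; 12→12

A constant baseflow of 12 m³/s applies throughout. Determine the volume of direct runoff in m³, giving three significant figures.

Direct-runoff ordinates (Q − Q_b): 0.0, 22.0, 46.0, 108.0, 200.0, 119.0, 71.0, 42.0, 25.0, 87.0, 32.0, 5.0, 0.0 m³/s.
ΣQ_DR = 757.0 m³/s.
With Δt = 1 h = 3600 s, V = ΣQ_DR · Δt = 757.0 × 3600 = 2.73 × 10^6 m³.

V ≈ 2.73 × 10^6 m³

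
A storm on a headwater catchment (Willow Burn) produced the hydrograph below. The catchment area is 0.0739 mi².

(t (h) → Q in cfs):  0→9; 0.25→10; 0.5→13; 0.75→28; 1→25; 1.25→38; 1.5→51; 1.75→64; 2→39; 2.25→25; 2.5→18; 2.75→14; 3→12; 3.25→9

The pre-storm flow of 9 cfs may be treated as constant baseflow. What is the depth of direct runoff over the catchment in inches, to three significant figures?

Direct runoff: 0.0, 1.0, 4.0, 19.0, 16.0, 29.0, 42.0, 55.0, 30.0, 16.0, 9.0, 5.0, 3.0, 0.0 cfs; ΣQ_DR = 229.0 cfs.
V = ΣQ_DR · Δt = 229.0 × 900 s = 2.061 × 10^5 ft³.
Over A = 0.0739 mi², depth = V / A = 1.20 in.

d ≈ 1.20 in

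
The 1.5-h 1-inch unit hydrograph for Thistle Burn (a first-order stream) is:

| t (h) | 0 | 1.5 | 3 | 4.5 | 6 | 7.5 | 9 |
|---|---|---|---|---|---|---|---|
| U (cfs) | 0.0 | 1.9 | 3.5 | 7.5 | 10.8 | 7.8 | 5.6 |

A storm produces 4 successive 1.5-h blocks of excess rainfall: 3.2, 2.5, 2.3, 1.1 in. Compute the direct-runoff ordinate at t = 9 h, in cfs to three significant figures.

By discrete convolution, Q_j = Σ (P_i / 1 in) · U_{j−i}.
At t = 9 h (j=6): Q = (3.2/1)·5.6 + (2.5/1)·7.8 + (2.3/1)·10.8 + (1.1/1)·7.5 = 70.5 cfs.

Q ≈ 70.5 cfs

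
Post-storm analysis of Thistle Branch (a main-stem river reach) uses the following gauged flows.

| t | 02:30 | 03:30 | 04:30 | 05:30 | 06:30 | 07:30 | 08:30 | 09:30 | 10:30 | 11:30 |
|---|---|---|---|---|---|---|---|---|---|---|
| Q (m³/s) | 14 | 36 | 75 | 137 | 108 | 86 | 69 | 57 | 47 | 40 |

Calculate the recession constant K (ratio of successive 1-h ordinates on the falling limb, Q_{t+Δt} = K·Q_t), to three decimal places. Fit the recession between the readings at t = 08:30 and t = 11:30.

K ≈ 0.834

Using the recession-limb readings at t = 08:30 and t = 11:30: Q falls from 69 to 40 m³/s over 3 intervals.
K = (Q₂/Q₁)^(1/3) = (40/69)^(1/3) = 0.834.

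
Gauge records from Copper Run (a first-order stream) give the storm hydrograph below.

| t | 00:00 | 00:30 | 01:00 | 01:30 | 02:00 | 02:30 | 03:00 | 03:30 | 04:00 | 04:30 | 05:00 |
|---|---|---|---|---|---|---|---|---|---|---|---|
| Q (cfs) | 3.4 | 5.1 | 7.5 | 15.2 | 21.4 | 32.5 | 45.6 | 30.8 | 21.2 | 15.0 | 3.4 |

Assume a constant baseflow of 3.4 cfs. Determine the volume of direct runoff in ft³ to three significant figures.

Direct-runoff ordinates (Q − Q_b): 0.0, 1.7, 4.1, 11.8, 18.0, 29.1, 42.2, 27.4, 17.8, 11.6, 0.0 cfs.
ΣQ_DR = 163.7 cfs.
With Δt = 0.5 h = 1800 s, V = ΣQ_DR · Δt = 163.7 × 1800 = 2.95 × 10^5 ft³.

V ≈ 2.95 × 10^5 ft³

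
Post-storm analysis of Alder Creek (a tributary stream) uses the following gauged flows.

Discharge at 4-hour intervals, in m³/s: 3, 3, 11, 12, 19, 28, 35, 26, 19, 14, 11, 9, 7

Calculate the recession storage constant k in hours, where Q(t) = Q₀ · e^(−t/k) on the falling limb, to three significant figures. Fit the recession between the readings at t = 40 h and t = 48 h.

On the falling limb, Q drops from 11 to 7 m³/s between t = 40 h and t = 48 h (Δt = 8 h).
k = −Δt / ln(Q₂/Q₁) = −8 / ln(7/11) = 17.7 h.

k ≈ 17.7 h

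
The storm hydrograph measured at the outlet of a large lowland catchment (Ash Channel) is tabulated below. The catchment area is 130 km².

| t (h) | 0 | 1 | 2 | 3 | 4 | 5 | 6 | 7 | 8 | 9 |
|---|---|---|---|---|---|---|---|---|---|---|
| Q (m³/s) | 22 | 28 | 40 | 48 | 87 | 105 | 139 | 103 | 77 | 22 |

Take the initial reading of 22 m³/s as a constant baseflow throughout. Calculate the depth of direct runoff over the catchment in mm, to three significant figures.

Direct runoff: 0.0, 6.0, 18.0, 26.0, 65.0, 83.0, 117.0, 81.0, 55.0, 0.0 m³/s; ΣQ_DR = 451.0 m³/s.
V = ΣQ_DR · Δt = 451.0 × 3600 s = 1.624 × 10^6 m³.
Over A = 130 km², depth = V / A = 12.5 mm.

d ≈ 12.5 mm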